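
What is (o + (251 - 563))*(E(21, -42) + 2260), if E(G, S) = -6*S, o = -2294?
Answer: -6546272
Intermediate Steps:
(o + (251 - 563))*(E(21, -42) + 2260) = (-2294 + (251 - 563))*(-6*(-42) + 2260) = (-2294 - 312)*(252 + 2260) = -2606*2512 = -6546272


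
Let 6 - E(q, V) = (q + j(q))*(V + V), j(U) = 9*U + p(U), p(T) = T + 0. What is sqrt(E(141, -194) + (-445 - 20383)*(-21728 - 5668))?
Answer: 9*sqrt(7051922) ≈ 23900.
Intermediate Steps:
p(T) = T
j(U) = 10*U (j(U) = 9*U + U = 10*U)
E(q, V) = 6 - 22*V*q (E(q, V) = 6 - (q + 10*q)*(V + V) = 6 - 11*q*2*V = 6 - 22*V*q)
sqrt(E(141, -194) + (-445 - 20383)*(-21728 - 5668)) = sqrt((6 - 22*(-194)*141) + (-445 - 20383)*(-21728 - 5668)) = sqrt((6 + 601788) - 20828*(-27396)) = sqrt(601794 + 570603888) = sqrt(571205682) = 9*sqrt(7051922)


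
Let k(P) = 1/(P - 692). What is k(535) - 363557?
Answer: -57078450/157 ≈ -3.6356e+5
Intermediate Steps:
k(P) = 1/(-692 + P)
k(535) - 363557 = 1/(-692 + 535) - 363557 = 1/(-157) - 363557 = -1/157 - 363557 = -57078450/157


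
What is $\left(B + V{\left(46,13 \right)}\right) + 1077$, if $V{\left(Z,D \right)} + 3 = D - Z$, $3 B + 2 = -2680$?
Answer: $147$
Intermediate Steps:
$B = -894$ ($B = - \frac{2}{3} + \frac{1}{3} \left(-2680\right) = - \frac{2}{3} - \frac{2680}{3} = -894$)
$V{\left(Z,D \right)} = -3 + D - Z$ ($V{\left(Z,D \right)} = -3 + \left(D - Z\right) = -3 + D - Z$)
$\left(B + V{\left(46,13 \right)}\right) + 1077 = \left(-894 - 36\right) + 1077 = -930 + 1077 = 147$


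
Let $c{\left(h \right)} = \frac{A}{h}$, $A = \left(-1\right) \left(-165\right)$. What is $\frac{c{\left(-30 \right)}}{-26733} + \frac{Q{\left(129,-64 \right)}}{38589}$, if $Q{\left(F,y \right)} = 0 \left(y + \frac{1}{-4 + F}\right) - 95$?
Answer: $- \frac{27221}{12065494} \approx -0.0022561$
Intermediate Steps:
$A = 165$
$c{\left(h \right)} = \frac{165}{h}$
$Q{\left(F,y \right)} = -95$ ($Q{\left(F,y \right)} = 0 - 95 = -95$)
$\frac{c{\left(-30 \right)}}{-26733} + \frac{Q{\left(129,-64 \right)}}{38589} = \frac{165 \frac{1}{-30}}{-26733} - \frac{95}{38589} = 165 \left(- \frac{1}{30}\right) \left(- \frac{1}{26733}\right) - \frac{5}{2031} = \left(- \frac{11}{2}\right) \left(- \frac{1}{26733}\right) - \frac{5}{2031} = \frac{11}{53466} - \frac{5}{2031} = - \frac{27221}{12065494}$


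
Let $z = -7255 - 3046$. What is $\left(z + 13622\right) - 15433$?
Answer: $-12112$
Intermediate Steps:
$z = -10301$
$\left(z + 13622\right) - 15433 = \left(-10301 + 13622\right) - 15433 = 3321 - 15433 = -12112$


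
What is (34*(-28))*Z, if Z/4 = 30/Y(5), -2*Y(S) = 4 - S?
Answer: -228480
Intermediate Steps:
Y(S) = -2 + S/2 (Y(S) = -(4 - S)/2 = -2 + S/2)
Z = 240 (Z = 4*(30/(-2 + (½)*5)) = 4*(30/(-2 + 5/2)) = 4*(30/(½)) = 4*(30*2) = 4*60 = 240)
(34*(-28))*Z = (34*(-28))*240 = -952*240 = -228480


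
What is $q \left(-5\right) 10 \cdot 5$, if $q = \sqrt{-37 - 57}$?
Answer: $- 250 i \sqrt{94} \approx - 2423.8 i$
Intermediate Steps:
$q = i \sqrt{94}$ ($q = \sqrt{-94} = i \sqrt{94} \approx 9.6954 i$)
$q \left(-5\right) 10 \cdot 5 = i \sqrt{94} \left(-5\right) 10 \cdot 5 = i \sqrt{94} \left(\left(-50\right) 5\right) = i \sqrt{94} \left(-250\right) = - 250 i \sqrt{94}$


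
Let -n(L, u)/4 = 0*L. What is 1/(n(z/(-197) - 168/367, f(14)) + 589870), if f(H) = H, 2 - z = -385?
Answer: 1/589870 ≈ 1.6953e-6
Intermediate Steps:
z = 387 (z = 2 - 1*(-385) = 2 + 385 = 387)
n(L, u) = 0 (n(L, u) = -0*L = -4*0 = 0)
1/(n(z/(-197) - 168/367, f(14)) + 589870) = 1/(0 + 589870) = 1/589870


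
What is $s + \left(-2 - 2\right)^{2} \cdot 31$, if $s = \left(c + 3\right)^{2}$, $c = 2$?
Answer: $521$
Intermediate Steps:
$s = 25$ ($s = \left(2 + 3\right)^{2} = 5^{2} = 25$)
$s + \left(-2 - 2\right)^{2} \cdot 31 = 25 + \left(-2 - 2\right)^{2} \cdot 31 = 25 + \left(-4\right)^{2} \cdot 31 = 25 + 16 \cdot 31 = 25 + 496 = 521$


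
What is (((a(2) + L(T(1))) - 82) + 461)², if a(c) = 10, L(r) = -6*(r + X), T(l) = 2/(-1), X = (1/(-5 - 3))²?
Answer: 164583241/1024 ≈ 1.6073e+5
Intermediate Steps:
X = 1/64 (X = (1/(-8))² = (-⅛)² = 1/64 ≈ 0.015625)
T(l) = -2 (T(l) = 2*(-1) = -2)
L(r) = -3/32 - 6*r (L(r) = -6*(r + 1/64) = -6*(1/64 + r) = -3/32 - 6*r)
(((a(2) + L(T(1))) - 82) + 461)² = (((10 + (-3/32 - 6*(-2))) - 82) + 461)² = (((10 + (-3/32 + 12)) - 82) + 461)² = (((10 + 381/32) - 82) + 461)² = ((701/32 - 82) + 461)² = (-1923/32 + 461)² = (12829/32)² = 164583241/1024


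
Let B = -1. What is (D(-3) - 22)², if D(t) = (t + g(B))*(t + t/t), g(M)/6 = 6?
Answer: 7744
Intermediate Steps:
g(M) = 36 (g(M) = 6*6 = 36)
D(t) = (1 + t)*(36 + t) (D(t) = (t + 36)*(t + t/t) = (36 + t)*(t + 1) = (36 + t)*(1 + t) = (1 + t)*(36 + t))
(D(-3) - 22)² = ((36 + (-3)² + 37*(-3)) - 22)² = ((36 + 9 - 111) - 22)² = (-66 - 22)² = (-88)² = 7744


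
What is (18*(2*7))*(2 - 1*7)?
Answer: -1260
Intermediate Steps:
(18*(2*7))*(2 - 1*7) = (18*14)*(2 - 7) = 252*(-5) = -1260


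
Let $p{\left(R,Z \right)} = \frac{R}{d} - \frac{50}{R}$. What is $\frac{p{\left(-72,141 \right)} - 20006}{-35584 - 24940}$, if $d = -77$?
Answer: $\frac{55452115}{167772528} \approx 0.33052$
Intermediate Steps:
$p{\left(R,Z \right)} = - \frac{50}{R} - \frac{R}{77}$ ($p{\left(R,Z \right)} = \frac{R}{-77} - \frac{50}{R} = R \left(- \frac{1}{77}\right) - \frac{50}{R} = - \frac{R}{77} - \frac{50}{R} = - \frac{50}{R} - \frac{R}{77}$)
$\frac{p{\left(-72,141 \right)} - 20006}{-35584 - 24940} = \frac{\left(- \frac{50}{-72} - - \frac{72}{77}\right) - 20006}{-35584 - 24940} = \frac{\left(\left(-50\right) \left(- \frac{1}{72}\right) + \frac{72}{77}\right) - 20006}{-60524} = \left(\left(\frac{25}{36} + \frac{72}{77}\right) - 20006\right) \left(- \frac{1}{60524}\right) = \left(\frac{4517}{2772} - 20006\right) \left(- \frac{1}{60524}\right) = \left(- \frac{55452115}{2772}\right) \left(- \frac{1}{60524}\right) = \frac{55452115}{167772528}$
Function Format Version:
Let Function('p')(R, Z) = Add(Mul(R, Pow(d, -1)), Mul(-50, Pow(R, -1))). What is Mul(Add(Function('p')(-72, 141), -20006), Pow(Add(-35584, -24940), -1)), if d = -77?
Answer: Rational(55452115, 167772528) ≈ 0.33052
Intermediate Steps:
Function('p')(R, Z) = Add(Mul(-50, Pow(R, -1)), Mul(Rational(-1, 77), R)) (Function('p')(R, Z) = Add(Mul(R, Pow(-77, -1)), Mul(-50, Pow(R, -1))) = Add(Mul(R, Rational(-1, 77)), Mul(-50, Pow(R, -1))) = Add(Mul(Rational(-1, 77), R), Mul(-50, Pow(R, -1))) = Add(Mul(-50, Pow(R, -1)), Mul(Rational(-1, 77), R)))
Mul(Add(Function('p')(-72, 141), -20006), Pow(Add(-35584, -24940), -1)) = Mul(Add(Add(Mul(-50, Pow(-72, -1)), Mul(Rational(-1, 77), -72)), -20006), Pow(Add(-35584, -24940), -1)) = Mul(Add(Add(Mul(-50, Rational(-1, 72)), Rational(72, 77)), -20006), Pow(-60524, -1)) = Mul(Add(Add(Rational(25, 36), Rational(72, 77)), -20006), Rational(-1, 60524)) = Mul(Add(Rational(4517, 2772), -20006), Rational(-1, 60524)) = Mul(Rational(-55452115, 2772), Rational(-1, 60524)) = Rational(55452115, 167772528)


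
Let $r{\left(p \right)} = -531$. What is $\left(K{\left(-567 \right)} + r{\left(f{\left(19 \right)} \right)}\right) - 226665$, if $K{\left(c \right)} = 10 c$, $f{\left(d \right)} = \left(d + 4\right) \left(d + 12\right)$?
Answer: $-232866$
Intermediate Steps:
$f{\left(d \right)} = \left(4 + d\right) \left(12 + d\right)$
$\left(K{\left(-567 \right)} + r{\left(f{\left(19 \right)} \right)}\right) - 226665 = \left(10 \left(-567\right) - 531\right) - 226665 = \left(-5670 - 531\right) - 226665 = -6201 - 226665 = -232866$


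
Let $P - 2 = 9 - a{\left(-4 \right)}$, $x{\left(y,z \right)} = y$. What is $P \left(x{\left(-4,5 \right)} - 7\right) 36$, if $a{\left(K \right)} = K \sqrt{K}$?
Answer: $-4356 - 3168 i \approx -4356.0 - 3168.0 i$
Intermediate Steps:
$a{\left(K \right)} = K^{\frac{3}{2}}$
$P = 11 + 8 i$ ($P = 2 + \left(9 - \left(-4\right)^{\frac{3}{2}}\right) = 2 + \left(9 - - 8 i\right) = 2 + \left(9 + 8 i\right) = 11 + 8 i \approx 11.0 + 8.0 i$)
$P \left(x{\left(-4,5 \right)} - 7\right) 36 = \left(11 + 8 i\right) \left(-4 - 7\right) 36 = \left(11 + 8 i\right) \left(-11\right) 36 = \left(-121 - 88 i\right) 36 = -4356 - 3168 i$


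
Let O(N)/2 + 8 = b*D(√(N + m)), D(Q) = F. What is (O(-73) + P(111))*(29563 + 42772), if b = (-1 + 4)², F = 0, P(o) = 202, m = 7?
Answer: 13454310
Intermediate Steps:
D(Q) = 0
b = 9 (b = 3² = 9)
O(N) = -16 (O(N) = -16 + 2*(9*0) = -16 + 2*0 = -16 + 0 = -16)
(O(-73) + P(111))*(29563 + 42772) = (-16 + 202)*(29563 + 42772) = 186*72335 = 13454310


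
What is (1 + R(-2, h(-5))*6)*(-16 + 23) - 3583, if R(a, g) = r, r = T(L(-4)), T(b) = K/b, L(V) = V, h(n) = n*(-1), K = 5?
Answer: -7257/2 ≈ -3628.5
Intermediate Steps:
h(n) = -n
T(b) = 5/b
r = -5/4 (r = 5/(-4) = 5*(-¼) = -5/4 ≈ -1.2500)
R(a, g) = -5/4
(1 + R(-2, h(-5))*6)*(-16 + 23) - 3583 = (1 - 5/4*6)*(-16 + 23) - 3583 = (1 - 15/2)*7 - 3583 = -13/2*7 - 3583 = -91/2 - 3583 = -7257/2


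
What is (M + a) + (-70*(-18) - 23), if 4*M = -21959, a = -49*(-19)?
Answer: -13287/4 ≈ -3321.8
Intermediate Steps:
a = 931
M = -21959/4 (M = (1/4)*(-21959) = -21959/4 ≈ -5489.8)
(M + a) + (-70*(-18) - 23) = (-21959/4 + 931) + (-70*(-18) - 23) = -18235/4 + (1260 - 23) = -18235/4 + 1237 = -13287/4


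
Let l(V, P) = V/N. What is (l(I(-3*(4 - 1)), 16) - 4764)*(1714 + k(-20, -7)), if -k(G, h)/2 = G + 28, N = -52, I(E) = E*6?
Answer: -105137613/13 ≈ -8.0875e+6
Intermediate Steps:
I(E) = 6*E
k(G, h) = -56 - 2*G (k(G, h) = -2*(G + 28) = -2*(28 + G) = -56 - 2*G)
l(V, P) = -V/52 (l(V, P) = V/(-52) = V*(-1/52) = -V/52)
(l(I(-3*(4 - 1)), 16) - 4764)*(1714 + k(-20, -7)) = (-3*(-3*(4 - 1))/26 - 4764)*(1714 + (-56 - 2*(-20))) = (-3*(-3*3)/26 - 4764)*(1714 + (-56 + 40)) = (-3*(-9)/26 - 4764)*(1714 - 16) = (-1/52*(-54) - 4764)*1698 = (27/26 - 4764)*1698 = -123837/26*1698 = -105137613/13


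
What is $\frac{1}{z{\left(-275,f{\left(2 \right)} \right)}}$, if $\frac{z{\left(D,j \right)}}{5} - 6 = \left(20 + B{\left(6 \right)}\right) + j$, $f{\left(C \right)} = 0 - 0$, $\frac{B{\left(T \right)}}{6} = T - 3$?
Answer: $\frac{1}{220} \approx 0.0045455$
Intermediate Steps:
$B{\left(T \right)} = -18 + 6 T$ ($B{\left(T \right)} = 6 \left(T - 3\right) = 6 \left(-3 + T\right) = -18 + 6 T$)
$f{\left(C \right)} = 0$ ($f{\left(C \right)} = 0 + 0 = 0$)
$z{\left(D,j \right)} = 220 + 5 j$ ($z{\left(D,j \right)} = 30 + 5 \left(\left(20 + \left(-18 + 6 \cdot 6\right)\right) + j\right) = 30 + 5 \left(\left(20 + \left(-18 + 36\right)\right) + j\right) = 30 + 5 \left(\left(20 + 18\right) + j\right) = 30 + 5 \left(38 + j\right) = 30 + \left(190 + 5 j\right) = 220 + 5 j$)
$\frac{1}{z{\left(-275,f{\left(2 \right)} \right)}} = \frac{1}{220 + 5 \cdot 0} = \frac{1}{220 + 0} = \frac{1}{220}$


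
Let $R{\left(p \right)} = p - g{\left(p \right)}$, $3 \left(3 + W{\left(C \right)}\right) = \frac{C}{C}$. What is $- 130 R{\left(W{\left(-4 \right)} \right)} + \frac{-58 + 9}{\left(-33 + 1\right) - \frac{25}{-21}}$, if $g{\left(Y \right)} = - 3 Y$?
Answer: $\frac{2694607}{1941} \approx 1388.3$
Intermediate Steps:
$W{\left(C \right)} = - \frac{8}{3}$ ($W{\left(C \right)} = -3 + \frac{C \frac{1}{C}}{3} = -3 + \frac{1}{3} \cdot 1 = -3 + \frac{1}{3} = - \frac{8}{3}$)
$R{\left(p \right)} = 4 p$ ($R{\left(p \right)} = p - - 3 p = p + 3 p = 4 p$)
$- 130 R{\left(W{\left(-4 \right)} \right)} + \frac{-58 + 9}{\left(-33 + 1\right) - \frac{25}{-21}} = - 130 \cdot 4 \left(- \frac{8}{3}\right) + \frac{-58 + 9}{\left(-33 + 1\right) - \frac{25}{-21}} = \left(-130\right) \left(- \frac{32}{3}\right) - \frac{49}{-32 - - \frac{25}{21}} = \frac{4160}{3} - \frac{49}{-32 + \frac{25}{21}} = \frac{4160}{3} - \frac{49}{- \frac{647}{21}} = \frac{4160}{3} - - \frac{1029}{647} = \frac{4160}{3} + \frac{1029}{647} = \frac{2694607}{1941}$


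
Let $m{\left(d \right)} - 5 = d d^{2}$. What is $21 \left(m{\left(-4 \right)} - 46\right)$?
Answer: $-2205$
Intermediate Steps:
$m{\left(d \right)} = 5 + d^{3}$ ($m{\left(d \right)} = 5 + d d^{2} = 5 + d^{3}$)
$21 \left(m{\left(-4 \right)} - 46\right) = 21 \left(\left(5 + \left(-4\right)^{3}\right) - 46\right) = 21 \left(\left(5 - 64\right) - 46\right) = 21 \left(-59 - 46\right) = 21 \left(-105\right) = -2205$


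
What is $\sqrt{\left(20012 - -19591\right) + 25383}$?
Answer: $\sqrt{64986} \approx 254.92$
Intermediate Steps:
$\sqrt{\left(20012 - -19591\right) + 25383} = \sqrt{\left(20012 + 19591\right) + 25383} = \sqrt{39603 + 25383} = \sqrt{64986}$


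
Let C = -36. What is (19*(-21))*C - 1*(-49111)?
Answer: 63475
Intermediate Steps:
(19*(-21))*C - 1*(-49111) = (19*(-21))*(-36) - 1*(-49111) = -399*(-36) + 49111 = 14364 + 49111 = 63475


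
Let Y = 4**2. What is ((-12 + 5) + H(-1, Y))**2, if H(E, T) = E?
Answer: 64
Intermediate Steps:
Y = 16
((-12 + 5) + H(-1, Y))**2 = ((-12 + 5) - 1)**2 = (-7 - 1)**2 = (-8)**2 = 64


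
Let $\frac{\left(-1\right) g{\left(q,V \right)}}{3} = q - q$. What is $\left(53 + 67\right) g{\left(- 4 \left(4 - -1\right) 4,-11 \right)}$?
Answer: $0$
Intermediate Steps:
$g{\left(q,V \right)} = 0$ ($g{\left(q,V \right)} = - 3 \left(q - q\right) = \left(-3\right) 0 = 0$)
$\left(53 + 67\right) g{\left(- 4 \left(4 - -1\right) 4,-11 \right)} = \left(53 + 67\right) 0 = 120 \cdot 0 = 0$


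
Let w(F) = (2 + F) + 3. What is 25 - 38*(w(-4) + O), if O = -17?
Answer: 633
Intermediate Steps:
w(F) = 5 + F
25 - 38*(w(-4) + O) = 25 - 38*((5 - 4) - 17) = 25 - 38*(1 - 17) = 25 - 38*(-16) = 25 + 608 = 633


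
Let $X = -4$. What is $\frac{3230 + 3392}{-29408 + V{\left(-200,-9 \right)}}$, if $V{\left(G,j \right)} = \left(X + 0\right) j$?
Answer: $- \frac{473}{2098} \approx -0.22545$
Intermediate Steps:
$V{\left(G,j \right)} = - 4 j$ ($V{\left(G,j \right)} = \left(-4 + 0\right) j = - 4 j$)
$\frac{3230 + 3392}{-29408 + V{\left(-200,-9 \right)}} = \frac{3230 + 3392}{-29408 - -36} = \frac{6622}{-29408 + 36} = \frac{6622}{-29372} = 6622 \left(- \frac{1}{29372}\right) = - \frac{473}{2098}$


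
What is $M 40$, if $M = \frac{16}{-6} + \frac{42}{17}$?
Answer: $- \frac{400}{51} \approx -7.8431$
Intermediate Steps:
$M = - \frac{10}{51}$ ($M = 16 \left(- \frac{1}{6}\right) + 42 \cdot \frac{1}{17} = - \frac{8}{3} + \frac{42}{17} = - \frac{10}{51} \approx -0.19608$)
$M 40 = \left(- \frac{10}{51}\right) 40 = - \frac{400}{51}$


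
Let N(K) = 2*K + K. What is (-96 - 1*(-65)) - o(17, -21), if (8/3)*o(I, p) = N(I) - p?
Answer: -58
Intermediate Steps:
N(K) = 3*K
o(I, p) = -3*p/8 + 9*I/8 (o(I, p) = 3*(3*I - p)/8 = 3*(-p + 3*I)/8 = -3*p/8 + 9*I/8)
(-96 - 1*(-65)) - o(17, -21) = (-96 - 1*(-65)) - (-3/8*(-21) + (9/8)*17) = (-96 + 65) - (63/8 + 153/8) = -31 - 1*27 = -31 - 27 = -58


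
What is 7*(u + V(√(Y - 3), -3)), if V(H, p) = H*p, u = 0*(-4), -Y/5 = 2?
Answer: -21*I*√13 ≈ -75.717*I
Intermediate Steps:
Y = -10 (Y = -5*2 = -10)
u = 0
7*(u + V(√(Y - 3), -3)) = 7*(0 + √(-10 - 3)*(-3)) = 7*(0 + √(-13)*(-3)) = 7*(0 + (I*√13)*(-3)) = 7*(0 - 3*I*√13) = 7*(-3*I*√13) = -21*I*√13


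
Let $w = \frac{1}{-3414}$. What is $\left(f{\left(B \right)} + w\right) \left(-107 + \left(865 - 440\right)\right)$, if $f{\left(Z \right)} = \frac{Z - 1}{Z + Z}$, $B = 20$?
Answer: $\frac{1717889}{11380} \approx 150.96$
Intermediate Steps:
$f{\left(Z \right)} = \frac{-1 + Z}{2 Z}$
$w = - \frac{1}{3414} \approx -0.00029291$
$\left(f{\left(B \right)} + w\right) \left(-107 + \left(865 - 440\right)\right) = \left(\frac{-1 + 20}{2 \cdot 20} - \frac{1}{3414}\right) \left(-107 + \left(865 - 440\right)\right) = \left(\frac{1}{2} \cdot \frac{1}{20} \cdot 19 - \frac{1}{3414}\right) \left(-107 + 425\right) = \left(\frac{19}{40} - \frac{1}{3414}\right) 318 = \frac{32413}{68280} \cdot 318 = \frac{1717889}{11380}$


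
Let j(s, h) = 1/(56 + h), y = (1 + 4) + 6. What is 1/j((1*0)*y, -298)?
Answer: -242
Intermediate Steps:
y = 11 (y = 5 + 6 = 11)
1/j((1*0)*y, -298) = 1/(1/(56 - 298)) = 1/(1/(-242)) = 1/(-1/242) = -242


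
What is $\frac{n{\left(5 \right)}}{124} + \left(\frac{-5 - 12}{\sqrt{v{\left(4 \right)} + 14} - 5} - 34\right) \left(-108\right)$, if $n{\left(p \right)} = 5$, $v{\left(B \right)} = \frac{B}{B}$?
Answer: $\frac{341501}{124} - \frac{918 \sqrt{15}}{5} \approx 2043.0$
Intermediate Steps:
$v{\left(B \right)} = 1$
$\frac{n{\left(5 \right)}}{124} + \left(\frac{-5 - 12}{\sqrt{v{\left(4 \right)} + 14} - 5} - 34\right) \left(-108\right) = \frac{5}{124} + \left(\frac{-5 - 12}{\sqrt{1 + 14} - 5} - 34\right) \left(-108\right) = 5 \cdot \frac{1}{124} + \left(- \frac{17}{\sqrt{15} - 5} - 34\right) \left(-108\right) = \frac{5}{124} + \left(- \frac{17}{-5 + \sqrt{15}} - 34\right) \left(-108\right) = \frac{5}{124} + \left(-34 - \frac{17}{-5 + \sqrt{15}}\right) \left(-108\right) = \frac{5}{124} + \left(3672 + \frac{1836}{-5 + \sqrt{15}}\right) = \frac{455333}{124} + \frac{1836}{-5 + \sqrt{15}}$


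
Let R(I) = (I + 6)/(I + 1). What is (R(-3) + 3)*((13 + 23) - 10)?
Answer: 39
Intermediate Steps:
R(I) = (6 + I)/(1 + I)
(R(-3) + 3)*((13 + 23) - 10) = ((6 - 3)/(1 - 3) + 3)*((13 + 23) - 10) = (3/(-2) + 3)*(36 - 10) = (-½*3 + 3)*26 = (-3/2 + 3)*26 = (3/2)*26 = 39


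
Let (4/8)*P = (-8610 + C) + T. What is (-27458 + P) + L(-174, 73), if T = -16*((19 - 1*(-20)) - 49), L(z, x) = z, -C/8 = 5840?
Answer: -137972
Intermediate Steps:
C = -46720 (C = -8*5840 = -46720)
T = 160 (T = -16*((19 + 20) - 49) = -16*(39 - 49) = -16*(-10) = 160)
P = -110340 (P = 2*((-8610 - 46720) + 160) = 2*(-55330 + 160) = 2*(-55170) = -110340)
(-27458 + P) + L(-174, 73) = (-27458 - 110340) - 174 = -137798 - 174 = -137972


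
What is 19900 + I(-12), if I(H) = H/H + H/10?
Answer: 99499/5 ≈ 19900.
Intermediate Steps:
I(H) = 1 + H/10 (I(H) = 1 + H*(⅒) = 1 + H/10)
19900 + I(-12) = 19900 + (1 + (⅒)*(-12)) = 19900 + (1 - 6/5) = 19900 - ⅕ = 99499/5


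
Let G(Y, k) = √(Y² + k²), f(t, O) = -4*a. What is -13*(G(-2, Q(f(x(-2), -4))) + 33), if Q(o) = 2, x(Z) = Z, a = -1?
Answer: -429 - 26*√2 ≈ -465.77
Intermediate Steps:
f(t, O) = 4 (f(t, O) = -4*(-1) = 4)
-13*(G(-2, Q(f(x(-2), -4))) + 33) = -13*(√((-2)² + 2²) + 33) = -13*(√(4 + 4) + 33) = -13*(√8 + 33) = -13*(2*√2 + 33) = -13*(33 + 2*√2) = -429 - 26*√2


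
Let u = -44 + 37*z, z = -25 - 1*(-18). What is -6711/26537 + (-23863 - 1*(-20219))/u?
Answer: 94667395/8040711 ≈ 11.774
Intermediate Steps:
z = -7 (z = -25 + 18 = -7)
u = -303 (u = -44 + 37*(-7) = -44 - 259 = -303)
-6711/26537 + (-23863 - 1*(-20219))/u = -6711/26537 + (-23863 - 1*(-20219))/(-303) = -6711*1/26537 + (-23863 + 20219)*(-1/303) = -6711/26537 - 3644*(-1/303) = -6711/26537 + 3644/303 = 94667395/8040711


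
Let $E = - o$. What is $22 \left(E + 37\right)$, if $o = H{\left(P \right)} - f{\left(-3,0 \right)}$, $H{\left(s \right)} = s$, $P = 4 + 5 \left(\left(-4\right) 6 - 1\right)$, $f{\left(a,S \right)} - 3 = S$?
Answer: $3542$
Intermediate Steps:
$f{\left(a,S \right)} = 3 + S$
$P = -121$ ($P = 4 + 5 \left(-24 - 1\right) = 4 + 5 \left(-25\right) = 4 - 125 = -121$)
$o = -124$ ($o = -121 - \left(3 + 0\right) = -121 - 3 = -124$)
$E = 124$ ($E = \left(-1\right) \left(-124\right) = 124$)
$22 \left(E + 37\right) = 22 \left(124 + 37\right) = 22 \cdot 161 = 3542$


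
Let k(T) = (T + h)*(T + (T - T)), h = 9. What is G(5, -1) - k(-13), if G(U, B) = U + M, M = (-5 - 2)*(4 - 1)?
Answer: -68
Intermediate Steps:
M = -21 (M = -7*3 = -21)
k(T) = T*(9 + T) (k(T) = (T + 9)*(T + (T - T)) = (9 + T)*(T + 0) = (9 + T)*T = T*(9 + T))
G(U, B) = -21 + U (G(U, B) = U - 21 = -21 + U)
G(5, -1) - k(-13) = (-21 + 5) - (-13)*(9 - 13) = -16 - (-13)*(-4) = -16 - 1*52 = -16 - 52 = -68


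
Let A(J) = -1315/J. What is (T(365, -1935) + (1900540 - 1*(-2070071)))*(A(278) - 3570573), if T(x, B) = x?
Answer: -1970836307722192/139 ≈ -1.4179e+13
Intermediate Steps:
(T(365, -1935) + (1900540 - 1*(-2070071)))*(A(278) - 3570573) = (365 + (1900540 - 1*(-2070071)))*(-1315/278 - 3570573) = (365 + (1900540 + 2070071))*(-1315*1/278 - 3570573) = (365 + 3970611)*(-1315/278 - 3570573) = 3970976*(-992620609/278) = -1970836307722192/139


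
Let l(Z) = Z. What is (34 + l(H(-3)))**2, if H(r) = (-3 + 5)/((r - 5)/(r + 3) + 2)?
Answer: 1156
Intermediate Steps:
H(r) = 2/(2 + (-5 + r)/(3 + r)) (H(r) = 2/((-5 + r)/(3 + r) + 2) = 2/(2 + (-5 + r)/(3 + r)))
(34 + l(H(-3)))**2 = (34 + 2*(3 - 3)/(1 + 3*(-3)))**2 = (34 + 2*0/(1 - 9))**2 = (34 + 2*0/(-8))**2 = (34 + 2*(-1/8)*0)**2 = (34 + 0)**2 = 34**2 = 1156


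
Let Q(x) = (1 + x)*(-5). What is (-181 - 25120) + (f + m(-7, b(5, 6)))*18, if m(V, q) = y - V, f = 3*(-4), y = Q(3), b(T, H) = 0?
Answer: -25751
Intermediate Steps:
Q(x) = -5 - 5*x
y = -20 (y = -5 - 5*3 = -5 - 15 = -20)
f = -12
m(V, q) = -20 - V
(-181 - 25120) + (f + m(-7, b(5, 6)))*18 = (-181 - 25120) + (-12 + (-20 - 1*(-7)))*18 = -25301 + (-12 + (-20 + 7))*18 = -25301 + (-12 - 13)*18 = -25301 - 25*18 = -25301 - 450 = -25751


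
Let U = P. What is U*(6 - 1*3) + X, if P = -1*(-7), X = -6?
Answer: 15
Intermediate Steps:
P = 7
U = 7
U*(6 - 1*3) + X = 7*(6 - 1*3) - 6 = 7*(6 - 3) - 6 = 7*3 - 6 = 21 - 6 = 15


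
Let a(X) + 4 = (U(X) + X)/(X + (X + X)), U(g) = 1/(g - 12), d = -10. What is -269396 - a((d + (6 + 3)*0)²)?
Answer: -7111957601/26400 ≈ -2.6939e+5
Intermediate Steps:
U(g) = 1/(-12 + g)
a(X) = -4 + (X + 1/(-12 + X))/(3*X) (a(X) = -4 + (1/(-12 + X) + X)/(X + (X + X)) = -4 + (X + 1/(-12 + X))/(X + 2*X) = -4 + (X + 1/(-12 + X))/((3*X)) = -4 + (X + 1/(-12 + X))*(1/(3*X)) = -4 + (X + 1/(-12 + X))/(3*X))
-269396 - a((d + (6 + 3)*0)²) = -269396 - (1 - 11*(-10 + (6 + 3)*0)²*(-12 + (-10 + (6 + 3)*0)²))/(3*((-10 + (6 + 3)*0)²)*(-12 + (-10 + (6 + 3)*0)²)) = -269396 - (1 - 11*(-10 + 9*0)²*(-12 + (-10 + 9*0)²))/(3*((-10 + 9*0)²)*(-12 + (-10 + 9*0)²)) = -269396 - (1 - 11*(-10 + 0)²*(-12 + (-10 + 0)²))/(3*((-10 + 0)²)*(-12 + (-10 + 0)²)) = -269396 - (1 - 11*(-10)²*(-12 + (-10)²))/(3*((-10)²)*(-12 + (-10)²)) = -269396 - (1 - 11*100*(-12 + 100))/(3*100*(-12 + 100)) = -269396 - (1 - 11*100*88)/(3*100*88) = -269396 - (1 - 96800)/(3*100*88) = -269396 - (-96799)/(3*100*88) = -269396 - 1*(-96799/26400) = -269396 + 96799/26400 = -7111957601/26400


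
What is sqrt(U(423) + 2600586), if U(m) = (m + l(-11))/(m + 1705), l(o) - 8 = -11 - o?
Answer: sqrt(736028309387)/532 ≈ 1612.6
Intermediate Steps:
l(o) = -3 - o (l(o) = 8 + (-11 - o) = -3 - o)
U(m) = (8 + m)/(1705 + m) (U(m) = (m + (-3 - 1*(-11)))/(m + 1705) = (m + (-3 + 11))/(1705 + m) = (m + 8)/(1705 + m) = (8 + m)/(1705 + m))
sqrt(U(423) + 2600586) = sqrt((8 + 423)/(1705 + 423) + 2600586) = sqrt(431/2128 + 2600586) = sqrt(5534047439/2128) = sqrt(736028309387)/532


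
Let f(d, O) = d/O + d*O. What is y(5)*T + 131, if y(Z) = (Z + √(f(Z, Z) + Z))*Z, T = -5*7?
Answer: -744 - 175*√31 ≈ -1718.4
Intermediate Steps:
T = -35
f(d, O) = O*d + d/O (f(d, O) = d/O + O*d = O*d + d/O)
y(Z) = Z*(Z + √(1 + Z + Z²)) (y(Z) = (Z + √((Z*Z + Z/Z) + Z))*Z = (Z + √((Z² + 1) + Z))*Z = (Z + √((1 + Z²) + Z))*Z = (Z + √(1 + Z + Z²))*Z = Z*(Z + √(1 + Z + Z²)))
y(5)*T + 131 = (5*(5 + √(1 + 5 + 5²)))*(-35) + 131 = (5*(5 + √(1 + 5 + 25)))*(-35) + 131 = (5*(5 + √31))*(-35) + 131 = (25 + 5*√31)*(-35) + 131 = (-875 - 175*√31) + 131 = -744 - 175*√31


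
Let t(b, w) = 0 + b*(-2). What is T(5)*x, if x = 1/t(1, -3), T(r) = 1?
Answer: -½ ≈ -0.50000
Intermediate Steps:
t(b, w) = -2*b (t(b, w) = 0 - 2*b = -2*b)
x = -½ (x = 1/(-2*1) = 1/(-2) = -½ ≈ -0.50000)
T(5)*x = 1*(-½) = -½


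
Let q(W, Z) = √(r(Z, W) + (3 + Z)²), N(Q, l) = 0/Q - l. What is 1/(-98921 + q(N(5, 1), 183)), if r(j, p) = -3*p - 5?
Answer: -98921/9785329647 - 7*√706/9785329647 ≈ -1.0128e-5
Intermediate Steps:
N(Q, l) = -l (N(Q, l) = 0 - l = -l)
r(j, p) = -5 - 3*p
q(W, Z) = √(-5 + (3 + Z)² - 3*W) (q(W, Z) = √((-5 - 3*W) + (3 + Z)²) = √(-5 + (3 + Z)² - 3*W))
1/(-98921 + q(N(5, 1), 183)) = 1/(-98921 + √(-5 + (3 + 183)² - (-3))) = 1/(-98921 + √(-5 + 186² - 3*(-1))) = 1/(-98921 + √(-5 + 34596 + 3)) = 1/(-98921 + √34594) = 1/(-98921 + 7*√706)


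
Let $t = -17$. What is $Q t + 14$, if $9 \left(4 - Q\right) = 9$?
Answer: $-37$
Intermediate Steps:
$Q = 3$ ($Q = 4 - 1 = 3$)
$Q t + 14 = 3 \left(-17\right) + 14 = -51 + 14 = -37$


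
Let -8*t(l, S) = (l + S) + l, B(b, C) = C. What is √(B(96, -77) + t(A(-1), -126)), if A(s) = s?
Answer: I*√61 ≈ 7.8102*I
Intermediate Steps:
t(l, S) = -l/4 - S/8 (t(l, S) = -((l + S) + l)/8 = -((S + l) + l)/8 = -(S + 2*l)/8 = -l/4 - S/8)
√(B(96, -77) + t(A(-1), -126)) = √(-77 + (-¼*(-1) - ⅛*(-126))) = √(-77 + (¼ + 63/4)) = √(-77 + 16) = √(-61) = I*√61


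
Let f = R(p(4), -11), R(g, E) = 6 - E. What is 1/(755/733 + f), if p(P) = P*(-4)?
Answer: 733/13216 ≈ 0.055463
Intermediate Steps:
p(P) = -4*P
f = 17 (f = 6 - 1*(-11) = 6 + 11 = 17)
1/(755/733 + f) = 1/(755/733 + 17) = 1/(13216/733) = 733/13216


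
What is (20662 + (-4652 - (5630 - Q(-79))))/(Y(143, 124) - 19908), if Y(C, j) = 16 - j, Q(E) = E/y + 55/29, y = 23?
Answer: -1153739/2225112 ≈ -0.51851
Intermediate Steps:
Q(E) = 55/29 + E/23 (Q(E) = E/23 + 55/29 = 55/29 + E/23)
(20662 + (-4652 - (5630 - Q(-79))))/(Y(143, 124) - 19908) = (20662 + (-4652 - (5630 - (55/29 + (1/23)*(-79)))))/((16 - 1*124) - 19908) = (20662 + (-4652 - (5630 - (55/29 - 79/23))))/((16 - 124) - 19908) = (20662 + (-4652 - (5630 - 1*(-1026/667))))/(-108 - 19908) = (20662 + (-4652 - (5630 + 1026/667)))/(-20016) = (20662 + (-4652 - 1*3756236/667))*(-1/20016) = (20662 + (-4652 - 3756236/667))*(-1/20016) = (20662 - 6859120/667)*(-1/20016) = (6922434/667)*(-1/20016) = -1153739/2225112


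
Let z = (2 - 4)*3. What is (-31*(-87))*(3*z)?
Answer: -48546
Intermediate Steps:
z = -6 (z = -2*3 = -6)
(-31*(-87))*(3*z) = (-31*(-87))*(3*(-6)) = 2697*(-18) = -48546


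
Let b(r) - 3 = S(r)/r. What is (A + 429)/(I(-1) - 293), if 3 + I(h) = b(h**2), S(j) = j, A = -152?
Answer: -277/292 ≈ -0.94863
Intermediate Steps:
b(r) = 4 (b(r) = 3 + r/r = 3 + 1 = 4)
I(h) = 1 (I(h) = -3 + 4 = 1)
(A + 429)/(I(-1) - 293) = (-152 + 429)/(1 - 293) = 277/(-292) = 277*(-1/292) = -277/292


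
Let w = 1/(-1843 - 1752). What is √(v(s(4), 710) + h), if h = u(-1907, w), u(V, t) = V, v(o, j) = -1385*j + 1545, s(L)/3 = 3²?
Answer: 4*I*√61482 ≈ 991.82*I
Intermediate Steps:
w = -1/3595 (w = 1/(-3595) = -1/3595 ≈ -0.00027816)
s(L) = 27 (s(L) = 3*3² = 3*9 = 27)
v(o, j) = 1545 - 1385*j
h = -1907
√(v(s(4), 710) + h) = √((1545 - 1385*710) - 1907) = √((1545 - 983350) - 1907) = √(-981805 - 1907) = √(-983712) = 4*I*√61482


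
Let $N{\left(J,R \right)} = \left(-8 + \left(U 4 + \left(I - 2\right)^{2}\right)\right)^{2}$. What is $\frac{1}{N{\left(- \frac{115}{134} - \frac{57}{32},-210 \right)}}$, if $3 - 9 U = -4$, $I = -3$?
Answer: $\frac{81}{32761} \approx 0.0024725$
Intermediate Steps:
$U = \frac{7}{9}$ ($U = \frac{1}{3} - - \frac{4}{9} = \frac{1}{3} + \frac{4}{9} = \frac{7}{9} \approx 0.77778$)
$N{\left(J,R \right)} = \frac{32761}{81}$ ($N{\left(J,R \right)} = \left(-8 + \left(\frac{7}{9} \cdot 4 + \left(-3 - 2\right)^{2}\right)\right)^{2} = \left(-8 + \left(\frac{28}{9} + \left(-5\right)^{2}\right)\right)^{2} = \left(-8 + \left(\frac{28}{9} + 25\right)\right)^{2} = \left(-8 + \frac{253}{9}\right)^{2} = \left(\frac{181}{9}\right)^{2} = \frac{32761}{81}$)
$\frac{1}{N{\left(- \frac{115}{134} - \frac{57}{32},-210 \right)}} = \frac{1}{\frac{32761}{81}} = \frac{81}{32761}$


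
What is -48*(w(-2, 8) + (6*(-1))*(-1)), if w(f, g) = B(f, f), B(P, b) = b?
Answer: -192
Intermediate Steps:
w(f, g) = f
-48*(w(-2, 8) + (6*(-1))*(-1)) = -48*(-2 + (6*(-1))*(-1)) = -48*(-2 - 6*(-1)) = -48*(-2 + 6) = -48*4 = -192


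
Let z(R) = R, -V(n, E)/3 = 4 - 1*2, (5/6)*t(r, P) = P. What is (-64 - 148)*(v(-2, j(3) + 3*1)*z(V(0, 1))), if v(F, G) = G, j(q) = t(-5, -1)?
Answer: 11448/5 ≈ 2289.6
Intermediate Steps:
t(r, P) = 6*P/5
j(q) = -6/5 (j(q) = (6/5)*(-1) = -6/5)
V(n, E) = -6 (V(n, E) = -3*(4 - 1*2) = -3*(4 - 2) = -3*2 = -6)
(-64 - 148)*(v(-2, j(3) + 3*1)*z(V(0, 1))) = (-64 - 148)*((-6/5 + 3*1)*(-6)) = -212*(-6/5 + 3)*(-6) = -1908*(-6)/5 = -212*(-54/5) = 11448/5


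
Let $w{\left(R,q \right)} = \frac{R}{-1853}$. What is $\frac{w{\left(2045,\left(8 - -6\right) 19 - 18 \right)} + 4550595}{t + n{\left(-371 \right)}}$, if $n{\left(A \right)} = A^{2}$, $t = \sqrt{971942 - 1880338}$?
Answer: $\frac{1160623389694090}{35106851422281} - \frac{16864500980 i \sqrt{227099}}{35106851422281} \approx 33.06 - 0.22892 i$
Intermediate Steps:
$t = 2 i \sqrt{227099}$ ($t = \sqrt{-908396} = 2 i \sqrt{227099} \approx 953.1 i$)
$w{\left(R,q \right)} = - \frac{R}{1853}$ ($w{\left(R,q \right)} = R \left(- \frac{1}{1853}\right) = - \frac{R}{1853}$)
$\frac{w{\left(2045,\left(8 - -6\right) 19 - 18 \right)} + 4550595}{t + n{\left(-371 \right)}} = \frac{\left(- \frac{1}{1853}\right) 2045 + 4550595}{2 i \sqrt{227099} + \left(-371\right)^{2}} = \frac{- \frac{2045}{1853} + 4550595}{2 i \sqrt{227099} + 137641} = \frac{8432250490}{1853 \left(137641 + 2 i \sqrt{227099}\right)}$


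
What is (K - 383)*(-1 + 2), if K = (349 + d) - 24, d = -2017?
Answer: -2075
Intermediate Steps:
K = -1692 (K = (349 - 2017) - 24 = -1668 - 24 = -1692)
(K - 383)*(-1 + 2) = (-1692 - 383)*(-1 + 2) = -2075*1 = -2075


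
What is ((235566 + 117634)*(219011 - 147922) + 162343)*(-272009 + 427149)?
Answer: 3895378788765020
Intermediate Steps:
((235566 + 117634)*(219011 - 147922) + 162343)*(-272009 + 427149) = (353200*71089 + 162343)*155140 = (25108634800 + 162343)*155140 = 25108797143*155140 = 3895378788765020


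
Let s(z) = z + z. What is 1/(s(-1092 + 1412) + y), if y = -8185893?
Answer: -1/8185253 ≈ -1.2217e-7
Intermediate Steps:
s(z) = 2*z
1/(s(-1092 + 1412) + y) = 1/(2*(-1092 + 1412) - 8185893) = 1/(2*320 - 8185893) = 1/(640 - 8185893) = 1/(-8185253) = -1/8185253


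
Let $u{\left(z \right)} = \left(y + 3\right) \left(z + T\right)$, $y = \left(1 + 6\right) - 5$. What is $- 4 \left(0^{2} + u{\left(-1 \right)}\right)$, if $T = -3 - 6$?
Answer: $200$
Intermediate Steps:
$T = -9$ ($T = -3 - 6 = -9$)
$y = 2$ ($y = 7 - 5 = 2$)
$u{\left(z \right)} = -45 + 5 z$ ($u{\left(z \right)} = \left(2 + 3\right) \left(z - 9\right) = 5 \left(-9 + z\right) = -45 + 5 z$)
$- 4 \left(0^{2} + u{\left(-1 \right)}\right) = - 4 \left(0^{2} + \left(-45 + 5 \left(-1\right)\right)\right) = - 4 \left(0 - 50\right) = \left(-4\right) \left(-50\right) = 200$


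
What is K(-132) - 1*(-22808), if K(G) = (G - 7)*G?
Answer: 41156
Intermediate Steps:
K(G) = G*(-7 + G) (K(G) = (-7 + G)*G = G*(-7 + G))
K(-132) - 1*(-22808) = -132*(-7 - 132) - 1*(-22808) = -132*(-139) + 22808 = 18348 + 22808 = 41156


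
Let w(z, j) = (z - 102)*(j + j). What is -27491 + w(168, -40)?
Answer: -32771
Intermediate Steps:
w(z, j) = 2*j*(-102 + z) (w(z, j) = (-102 + z)*(2*j) = 2*j*(-102 + z))
-27491 + w(168, -40) = -27491 + 2*(-40)*(-102 + 168) = -27491 + 2*(-40)*66 = -27491 - 5280 = -32771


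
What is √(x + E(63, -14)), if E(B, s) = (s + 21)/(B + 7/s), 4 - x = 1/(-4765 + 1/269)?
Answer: √1055662243040230/16022300 ≈ 2.0279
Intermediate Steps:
x = 5127405/1281784 (x = 4 - 1/(-4765 + 1/269) = 4 - 1/(-1281784/269) = 4 - 1*(-269/1281784) = 4 + 269/1281784 = 5127405/1281784 ≈ 4.0002)
E(B, s) = (21 + s)/(B + 7/s)
√(x + E(63, -14)) = √(5127405/1281784 - 14*(21 - 14)/(7 + 63*(-14))) = √(5127405/1281784 - 14*7/(7 - 882)) = √(5127405/1281784 - 14*7/(-875)) = √(5127405/1281784 - 14*(-1/875)*7) = √(5127405/1281784 + 14/125) = √(658870601/160223000) = √1055662243040230/16022300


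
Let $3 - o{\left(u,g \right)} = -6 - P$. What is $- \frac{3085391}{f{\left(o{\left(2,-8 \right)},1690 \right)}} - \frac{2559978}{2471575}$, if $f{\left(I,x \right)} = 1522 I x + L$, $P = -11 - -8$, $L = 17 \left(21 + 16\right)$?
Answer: $- \frac{47135730759227}{38145569321675} \approx -1.2357$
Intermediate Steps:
$L = 629$ ($L = 17 \cdot 37 = 629$)
$P = -3$ ($P = -11 + 8 = -3$)
$o{\left(u,g \right)} = 6$ ($o{\left(u,g \right)} = 3 - \left(-6 - -3\right) = 3 - \left(-6 + 3\right) = 3 - -3 = 3 + 3 = 6$)
$f{\left(I,x \right)} = 629 + 1522 I x$ ($f{\left(I,x \right)} = 1522 I x + 629 = 629 + 1522 I x$)
$- \frac{3085391}{f{\left(o{\left(2,-8 \right)},1690 \right)}} - \frac{2559978}{2471575} = - \frac{3085391}{629 + 1522 \cdot 6 \cdot 1690} - \frac{2559978}{2471575} = - \frac{3085391}{629 + 15433080} - \frac{2559978}{2471575} = - \frac{3085391}{15433709} - \frac{2559978}{2471575} = - \frac{47135730759227}{38145569321675}$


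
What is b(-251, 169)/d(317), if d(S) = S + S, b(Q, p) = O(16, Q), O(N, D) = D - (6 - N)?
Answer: -241/634 ≈ -0.38013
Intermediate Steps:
O(N, D) = -6 + D + N (O(N, D) = D + (-6 + N) = -6 + D + N)
b(Q, p) = 10 + Q (b(Q, p) = -6 + Q + 16 = 10 + Q)
d(S) = 2*S
b(-251, 169)/d(317) = (10 - 251)/((2*317)) = -241/634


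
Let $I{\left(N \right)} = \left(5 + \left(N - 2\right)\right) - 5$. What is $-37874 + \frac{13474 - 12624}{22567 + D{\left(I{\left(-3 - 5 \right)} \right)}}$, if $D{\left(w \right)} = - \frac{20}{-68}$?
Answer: $- \frac{7265059203}{191822} \approx -37874.0$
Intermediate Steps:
$I{\left(N \right)} = -2 + N$ ($I{\left(N \right)} = \left(5 + \left(N - 2\right)\right) - 5 = \left(5 + \left(-2 + N\right)\right) - 5 = \left(3 + N\right) - 5 = -2 + N$)
$D{\left(w \right)} = \frac{5}{17}$ ($D{\left(w \right)} = \left(-20\right) \left(- \frac{1}{68}\right) = \frac{5}{17}$)
$-37874 + \frac{13474 - 12624}{22567 + D{\left(I{\left(-3 - 5 \right)} \right)}} = -37874 + \frac{13474 - 12624}{22567 + \frac{5}{17}} = -37874 + \frac{850}{\frac{383644}{17}} = -37874 + 850 \cdot \frac{17}{383644} = -37874 + \frac{7225}{191822} = - \frac{7265059203}{191822}$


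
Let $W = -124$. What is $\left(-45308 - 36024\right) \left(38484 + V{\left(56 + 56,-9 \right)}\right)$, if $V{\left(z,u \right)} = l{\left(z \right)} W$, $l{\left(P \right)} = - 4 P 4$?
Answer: $-21202601744$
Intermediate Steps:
$l{\left(P \right)} = - 16 P$
$V{\left(z,u \right)} = 1984 z$ ($V{\left(z,u \right)} = - 16 z \left(-124\right) = 1984 z$)
$\left(-45308 - 36024\right) \left(38484 + V{\left(56 + 56,-9 \right)}\right) = \left(-45308 - 36024\right) \left(38484 + 1984 \left(56 + 56\right)\right) = - 81332 \left(38484 + 1984 \cdot 112\right) = - 81332 \left(38484 + 222208\right) = \left(-81332\right) 260692 = -21202601744$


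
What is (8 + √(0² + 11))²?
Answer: (8 + √11)² ≈ 128.07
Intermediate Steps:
(8 + √(0² + 11))² = (8 + √(0 + 11))² = (8 + √11)²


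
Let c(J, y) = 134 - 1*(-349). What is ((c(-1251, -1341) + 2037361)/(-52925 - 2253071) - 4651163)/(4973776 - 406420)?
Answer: -446898554633/438846027774 ≈ -1.0183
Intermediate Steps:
c(J, y) = 483 (c(J, y) = 134 + 349 = 483)
((c(-1251, -1341) + 2037361)/(-52925 - 2253071) - 4651163)/(4973776 - 406420) = ((483 + 2037361)/(-52925 - 2253071) - 4651163)/(4973776 - 406420) = (2037844/(-2305996) - 4651163)/4567356 = (2037844*(-1/2305996) - 4651163)*(1/4567356) = (-509461/576499 - 4651163)*(1/4567356) = -2681391327798/576499*1/4567356 = -446898554633/438846027774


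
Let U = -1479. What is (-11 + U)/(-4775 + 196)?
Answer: 1490/4579 ≈ 0.32540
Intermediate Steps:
(-11 + U)/(-4775 + 196) = (-11 - 1479)/(-4775 + 196) = -1490/(-4579) = -1490*(-1/4579) = 1490/4579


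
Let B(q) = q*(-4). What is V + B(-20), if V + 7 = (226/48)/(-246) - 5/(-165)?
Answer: 4741637/64944 ≈ 73.011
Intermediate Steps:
B(q) = -4*q
V = -453883/64944 (V = -7 + ((226/48)/(-246) - 5/(-165)) = -7 + ((226*(1/48))*(-1/246) - 5*(-1/165)) = -7 + ((113/24)*(-1/246) + 1/33) = -7 + (-113/5904 + 1/33) = -7 + 725/64944 = -453883/64944 ≈ -6.9888)
V + B(-20) = -453883/64944 - 4*(-20) = -453883/64944 + 80 = 4741637/64944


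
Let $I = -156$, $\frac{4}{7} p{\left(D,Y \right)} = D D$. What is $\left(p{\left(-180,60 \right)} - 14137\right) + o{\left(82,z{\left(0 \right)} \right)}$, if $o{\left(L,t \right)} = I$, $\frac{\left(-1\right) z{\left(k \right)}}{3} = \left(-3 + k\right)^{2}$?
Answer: $42407$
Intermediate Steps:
$z{\left(k \right)} = - 3 \left(-3 + k\right)^{2}$
$p{\left(D,Y \right)} = \frac{7 D^{2}}{4}$ ($p{\left(D,Y \right)} = \frac{7 D D}{4} = \frac{7 D^{2}}{4}$)
$o{\left(L,t \right)} = -156$
$\left(p{\left(-180,60 \right)} - 14137\right) + o{\left(82,z{\left(0 \right)} \right)} = \left(\frac{7 \left(-180\right)^{2}}{4} - 14137\right) - 156 = \left(\frac{7}{4} \cdot 32400 - 14137\right) - 156 = \left(56700 - 14137\right) - 156 = 42563 - 156 = 42407$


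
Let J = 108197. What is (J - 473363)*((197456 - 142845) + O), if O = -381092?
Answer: 119219760846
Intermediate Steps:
(J - 473363)*((197456 - 142845) + O) = (108197 - 473363)*((197456 - 142845) - 381092) = -365166*(54611 - 381092) = -365166*(-326481) = 119219760846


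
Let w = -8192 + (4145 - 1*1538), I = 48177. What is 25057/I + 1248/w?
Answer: 79818449/269068545 ≈ 0.29665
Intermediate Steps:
w = -5585 (w = -8192 + (4145 - 1538) = -8192 + 2607 = -5585)
25057/I + 1248/w = 25057/48177 + 1248/(-5585) = 25057*(1/48177) + 1248*(-1/5585) = 25057/48177 - 1248/5585 = 79818449/269068545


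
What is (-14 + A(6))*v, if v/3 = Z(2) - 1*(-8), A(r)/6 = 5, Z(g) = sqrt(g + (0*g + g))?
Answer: 480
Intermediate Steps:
Z(g) = sqrt(2)*sqrt(g) (Z(g) = sqrt(g + (0 + g)) = sqrt(g + g) = sqrt(2*g) = sqrt(2)*sqrt(g))
A(r) = 30 (A(r) = 6*5 = 30)
v = 30 (v = 3*(sqrt(2)*sqrt(2) - 1*(-8)) = 3*(2 + 8) = 3*10 = 30)
(-14 + A(6))*v = (-14 + 30)*30 = 16*30 = 480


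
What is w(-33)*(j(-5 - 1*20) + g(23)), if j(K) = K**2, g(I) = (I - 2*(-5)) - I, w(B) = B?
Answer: -20955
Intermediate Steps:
g(I) = 10 (g(I) = (I + 10) - I = (10 + I) - I = 10)
w(-33)*(j(-5 - 1*20) + g(23)) = -33*((-5 - 1*20)**2 + 10) = -33*((-5 - 20)**2 + 10) = -33*((-25)**2 + 10) = -33*(625 + 10) = -33*635 = -20955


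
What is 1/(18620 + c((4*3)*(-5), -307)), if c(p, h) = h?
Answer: 1/18313 ≈ 5.4606e-5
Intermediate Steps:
1/(18620 + c((4*3)*(-5), -307)) = 1/(18620 - 307) = 1/18313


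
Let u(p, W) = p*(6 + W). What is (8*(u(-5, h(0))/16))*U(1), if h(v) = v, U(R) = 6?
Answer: -90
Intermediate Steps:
(8*(u(-5, h(0))/16))*U(1) = (8*(-5*(6 + 0)/16))*6 = (8*(-5*6*(1/16)))*6 = (8*(-30*1/16))*6 = (8*(-15/8))*6 = -15*6 = -90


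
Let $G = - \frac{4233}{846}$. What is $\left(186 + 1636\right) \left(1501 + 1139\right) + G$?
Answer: $\frac{1356441149}{282} \approx 4.8101 \cdot 10^{6}$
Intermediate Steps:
$G = - \frac{1411}{282}$ ($G = \left(-4233\right) \frac{1}{846} = - \frac{1411}{282} \approx -5.0035$)
$\left(186 + 1636\right) \left(1501 + 1139\right) + G = \left(186 + 1636\right) \left(1501 + 1139\right) - \frac{1411}{282} = 1822 \cdot 2640 - \frac{1411}{282} = 4810080 - \frac{1411}{282} = \frac{1356441149}{282}$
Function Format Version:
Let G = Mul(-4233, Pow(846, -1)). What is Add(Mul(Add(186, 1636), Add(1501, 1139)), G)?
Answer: Rational(1356441149, 282) ≈ 4.8101e+6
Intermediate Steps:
G = Rational(-1411, 282) (G = Mul(-4233, Rational(1, 846)) = Rational(-1411, 282) ≈ -5.0035)
Add(Mul(Add(186, 1636), Add(1501, 1139)), G) = Add(Mul(Add(186, 1636), Add(1501, 1139)), Rational(-1411, 282)) = Add(Mul(1822, 2640), Rational(-1411, 282)) = Add(4810080, Rational(-1411, 282)) = Rational(1356441149, 282)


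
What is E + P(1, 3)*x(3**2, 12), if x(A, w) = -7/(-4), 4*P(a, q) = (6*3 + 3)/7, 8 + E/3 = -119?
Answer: -6075/16 ≈ -379.69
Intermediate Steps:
E = -381 (E = -24 + 3*(-119) = -24 - 357 = -381)
P(a, q) = 3/4 (P(a, q) = ((6*3 + 3)/7)/4 = ((18 + 3)*(1/7))/4 = (21*(1/7))/4 = (1/4)*3 = 3/4)
x(A, w) = 7/4 (x(A, w) = -7*(-1/4) = 7/4)
E + P(1, 3)*x(3**2, 12) = -381 + (3/4)*(7/4) = -381 + 21/16 = -6075/16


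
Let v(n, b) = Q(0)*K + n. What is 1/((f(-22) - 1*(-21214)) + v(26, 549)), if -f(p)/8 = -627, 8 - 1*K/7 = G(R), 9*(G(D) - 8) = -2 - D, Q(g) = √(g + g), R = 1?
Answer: 1/26256 ≈ 3.8087e-5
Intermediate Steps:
Q(g) = √2*√g (Q(g) = √(2*g) = √2*√g)
G(D) = 70/9 - D/9 (G(D) = 8 + (-2 - D)/9 = 8 + (-2/9 - D/9) = 70/9 - D/9)
K = 7/3 (K = 56 - 7*(70/9 - ⅑*1) = 56 - 7*(70/9 - ⅑) = 56 - 7*23/3 = 56 - 161/3 = 7/3 ≈ 2.3333)
f(p) = 5016 (f(p) = -8*(-627) = 5016)
v(n, b) = n (v(n, b) = (√2*√0)*(7/3) + n = (√2*0)*(7/3) + n = 0*(7/3) + n = 0 + n = n)
1/((f(-22) - 1*(-21214)) + v(26, 549)) = 1/((5016 - 1*(-21214)) + 26) = 1/((5016 + 21214) + 26) = 1/(26230 + 26) = 1/26256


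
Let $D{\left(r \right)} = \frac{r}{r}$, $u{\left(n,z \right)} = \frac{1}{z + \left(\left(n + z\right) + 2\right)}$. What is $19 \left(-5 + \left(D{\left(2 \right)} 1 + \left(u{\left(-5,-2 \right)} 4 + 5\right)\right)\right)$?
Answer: $\frac{57}{7} \approx 8.1429$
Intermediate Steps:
$u{\left(n,z \right)} = \frac{1}{2 + n + 2 z}$ ($u{\left(n,z \right)} = \frac{1}{z + \left(2 + n + z\right)} = \frac{1}{2 + n + 2 z}$)
$D{\left(r \right)} = 1$
$19 \left(-5 + \left(D{\left(2 \right)} 1 + \left(u{\left(-5,-2 \right)} 4 + 5\right)\right)\right) = 19 \left(-5 + \left(1 \cdot 1 + \left(\frac{1}{2 - 5 + 2 \left(-2\right)} 4 + 5\right)\right)\right) = 19 \left(-5 + \left(1 + \left(\frac{1}{2 - 5 - 4} \cdot 4 + 5\right)\right)\right) = 19 \left(-5 + \left(1 + \left(\frac{1}{-7} \cdot 4 + 5\right)\right)\right) = 19 \left(-5 + \left(1 + \left(\left(- \frac{1}{7}\right) 4 + 5\right)\right)\right) = 19 \left(-5 + \left(1 + \left(- \frac{4}{7} + 5\right)\right)\right) = 19 \left(-5 + \left(1 + \frac{31}{7}\right)\right) = 19 \left(-5 + \frac{38}{7}\right) = 19 \cdot \frac{3}{7} = \frac{57}{7}$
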